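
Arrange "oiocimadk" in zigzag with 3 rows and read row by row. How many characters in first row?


Zigzag "oiocimadk" into 3 rows:
Placing characters:
  'o' => row 0
  'i' => row 1
  'o' => row 2
  'c' => row 1
  'i' => row 0
  'm' => row 1
  'a' => row 2
  'd' => row 1
  'k' => row 0
Rows:
  Row 0: "oik"
  Row 1: "icmd"
  Row 2: "oa"
First row length: 3

3


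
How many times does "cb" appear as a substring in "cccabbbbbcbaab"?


Searching for "cb" in "cccabbbbbcbaab"
Scanning each position:
  Position 0: "cc" => no
  Position 1: "cc" => no
  Position 2: "ca" => no
  Position 3: "ab" => no
  Position 4: "bb" => no
  Position 5: "bb" => no
  Position 6: "bb" => no
  Position 7: "bb" => no
  Position 8: "bc" => no
  Position 9: "cb" => MATCH
  Position 10: "ba" => no
  Position 11: "aa" => no
  Position 12: "ab" => no
Total occurrences: 1

1


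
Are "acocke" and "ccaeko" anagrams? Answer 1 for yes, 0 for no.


Strings: "acocke", "ccaeko"
Sorted first:  acceko
Sorted second: acceko
Sorted forms match => anagrams

1


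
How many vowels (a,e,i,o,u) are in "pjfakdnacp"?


Input: pjfakdnacp
Checking each character:
  'p' at position 0: consonant
  'j' at position 1: consonant
  'f' at position 2: consonant
  'a' at position 3: vowel (running total: 1)
  'k' at position 4: consonant
  'd' at position 5: consonant
  'n' at position 6: consonant
  'a' at position 7: vowel (running total: 2)
  'c' at position 8: consonant
  'p' at position 9: consonant
Total vowels: 2

2


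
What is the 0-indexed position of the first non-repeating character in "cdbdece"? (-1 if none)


Input: cdbdece
Character frequencies:
  'b': 1
  'c': 2
  'd': 2
  'e': 2
Scanning left to right for freq == 1:
  Position 0 ('c'): freq=2, skip
  Position 1 ('d'): freq=2, skip
  Position 2 ('b'): unique! => answer = 2

2


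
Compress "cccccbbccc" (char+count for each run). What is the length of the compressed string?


Input: cccccbbccc
Runs:
  'c' x 5 => "c5"
  'b' x 2 => "b2"
  'c' x 3 => "c3"
Compressed: "c5b2c3"
Compressed length: 6

6


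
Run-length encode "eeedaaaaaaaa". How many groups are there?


Input: eeedaaaaaaaa
Scanning for consecutive runs:
  Group 1: 'e' x 3 (positions 0-2)
  Group 2: 'd' x 1 (positions 3-3)
  Group 3: 'a' x 8 (positions 4-11)
Total groups: 3

3


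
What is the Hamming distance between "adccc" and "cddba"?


Comparing "adccc" and "cddba" position by position:
  Position 0: 'a' vs 'c' => differ
  Position 1: 'd' vs 'd' => same
  Position 2: 'c' vs 'd' => differ
  Position 3: 'c' vs 'b' => differ
  Position 4: 'c' vs 'a' => differ
Total differences (Hamming distance): 4

4


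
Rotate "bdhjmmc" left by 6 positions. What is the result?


Input: "bdhjmmc", rotate left by 6
First 6 characters: "bdhjmm"
Remaining characters: "c"
Concatenate remaining + first: "c" + "bdhjmm" = "cbdhjmm"

cbdhjmm


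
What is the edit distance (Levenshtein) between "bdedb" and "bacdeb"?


Computing edit distance: "bdedb" -> "bacdeb"
DP table:
           b    a    c    d    e    b
      0    1    2    3    4    5    6
  b   1    0    1    2    3    4    5
  d   2    1    1    2    2    3    4
  e   3    2    2    2    3    2    3
  d   4    3    3    3    2    3    3
  b   5    4    4    4    3    3    3
Edit distance = dp[5][6] = 3

3


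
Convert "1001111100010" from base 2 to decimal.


Input: "1001111100010" in base 2
Positional expansion:
  Digit '1' (value 1) x 2^12 = 4096
  Digit '0' (value 0) x 2^11 = 0
  Digit '0' (value 0) x 2^10 = 0
  Digit '1' (value 1) x 2^9 = 512
  Digit '1' (value 1) x 2^8 = 256
  Digit '1' (value 1) x 2^7 = 128
  Digit '1' (value 1) x 2^6 = 64
  Digit '1' (value 1) x 2^5 = 32
  Digit '0' (value 0) x 2^4 = 0
  Digit '0' (value 0) x 2^3 = 0
  Digit '0' (value 0) x 2^2 = 0
  Digit '1' (value 1) x 2^1 = 2
  Digit '0' (value 0) x 2^0 = 0
Sum = 5090

5090


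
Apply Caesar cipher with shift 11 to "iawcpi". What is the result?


Caesar cipher: shift "iawcpi" by 11
  'i' (pos 8) + 11 = pos 19 = 't'
  'a' (pos 0) + 11 = pos 11 = 'l'
  'w' (pos 22) + 11 = pos 7 = 'h'
  'c' (pos 2) + 11 = pos 13 = 'n'
  'p' (pos 15) + 11 = pos 0 = 'a'
  'i' (pos 8) + 11 = pos 19 = 't'
Result: tlhnat

tlhnat


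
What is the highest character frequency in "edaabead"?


Input: edaabead
Character counts:
  'a': 3
  'b': 1
  'd': 2
  'e': 2
Maximum frequency: 3

3


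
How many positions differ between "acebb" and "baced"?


Comparing "acebb" and "baced" position by position:
  Position 0: 'a' vs 'b' => DIFFER
  Position 1: 'c' vs 'a' => DIFFER
  Position 2: 'e' vs 'c' => DIFFER
  Position 3: 'b' vs 'e' => DIFFER
  Position 4: 'b' vs 'd' => DIFFER
Positions that differ: 5

5


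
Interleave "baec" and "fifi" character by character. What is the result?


Interleaving "baec" and "fifi":
  Position 0: 'b' from first, 'f' from second => "bf"
  Position 1: 'a' from first, 'i' from second => "ai"
  Position 2: 'e' from first, 'f' from second => "ef"
  Position 3: 'c' from first, 'i' from second => "ci"
Result: bfaiefci

bfaiefci


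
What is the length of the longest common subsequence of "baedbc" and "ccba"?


LCS of "baedbc" and "ccba"
DP table:
           c    c    b    a
      0    0    0    0    0
  b   0    0    0    1    1
  a   0    0    0    1    2
  e   0    0    0    1    2
  d   0    0    0    1    2
  b   0    0    0    1    2
  c   0    1    1    1    2
LCS length = dp[6][4] = 2

2


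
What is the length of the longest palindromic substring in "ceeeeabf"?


Input: "ceeeeabf"
Checking substrings for palindromes:
  [1:5] "eeee" (len 4) => palindrome
  [1:4] "eee" (len 3) => palindrome
  [2:5] "eee" (len 3) => palindrome
  [1:3] "ee" (len 2) => palindrome
  [2:4] "ee" (len 2) => palindrome
  [3:5] "ee" (len 2) => palindrome
Longest palindromic substring: "eeee" with length 4

4


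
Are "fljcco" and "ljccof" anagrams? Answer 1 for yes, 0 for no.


Strings: "fljcco", "ljccof"
Sorted first:  ccfjlo
Sorted second: ccfjlo
Sorted forms match => anagrams

1


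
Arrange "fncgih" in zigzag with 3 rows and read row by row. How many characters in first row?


Zigzag "fncgih" into 3 rows:
Placing characters:
  'f' => row 0
  'n' => row 1
  'c' => row 2
  'g' => row 1
  'i' => row 0
  'h' => row 1
Rows:
  Row 0: "fi"
  Row 1: "ngh"
  Row 2: "c"
First row length: 2

2


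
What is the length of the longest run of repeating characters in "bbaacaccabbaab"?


Input: "bbaacaccabbaab"
Scanning for longest run:
  Position 1 ('b'): continues run of 'b', length=2
  Position 2 ('a'): new char, reset run to 1
  Position 3 ('a'): continues run of 'a', length=2
  Position 4 ('c'): new char, reset run to 1
  Position 5 ('a'): new char, reset run to 1
  Position 6 ('c'): new char, reset run to 1
  Position 7 ('c'): continues run of 'c', length=2
  Position 8 ('a'): new char, reset run to 1
  Position 9 ('b'): new char, reset run to 1
  Position 10 ('b'): continues run of 'b', length=2
  Position 11 ('a'): new char, reset run to 1
  Position 12 ('a'): continues run of 'a', length=2
  Position 13 ('b'): new char, reset run to 1
Longest run: 'b' with length 2

2


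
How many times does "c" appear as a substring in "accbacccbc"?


Searching for "c" in "accbacccbc"
Scanning each position:
  Position 0: "a" => no
  Position 1: "c" => MATCH
  Position 2: "c" => MATCH
  Position 3: "b" => no
  Position 4: "a" => no
  Position 5: "c" => MATCH
  Position 6: "c" => MATCH
  Position 7: "c" => MATCH
  Position 8: "b" => no
  Position 9: "c" => MATCH
Total occurrences: 6

6


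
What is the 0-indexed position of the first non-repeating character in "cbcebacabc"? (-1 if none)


Input: cbcebacabc
Character frequencies:
  'a': 2
  'b': 3
  'c': 4
  'e': 1
Scanning left to right for freq == 1:
  Position 0 ('c'): freq=4, skip
  Position 1 ('b'): freq=3, skip
  Position 2 ('c'): freq=4, skip
  Position 3 ('e'): unique! => answer = 3

3


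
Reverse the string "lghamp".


Input: lghamp
Reading characters right to left:
  Position 5: 'p'
  Position 4: 'm'
  Position 3: 'a'
  Position 2: 'h'
  Position 1: 'g'
  Position 0: 'l'
Reversed: pmahgl

pmahgl


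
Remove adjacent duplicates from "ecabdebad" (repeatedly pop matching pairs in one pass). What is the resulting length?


Input: ecabdebad
Stack-based adjacent duplicate removal:
  Read 'e': push. Stack: e
  Read 'c': push. Stack: ec
  Read 'a': push. Stack: eca
  Read 'b': push. Stack: ecab
  Read 'd': push. Stack: ecabd
  Read 'e': push. Stack: ecabde
  Read 'b': push. Stack: ecabdeb
  Read 'a': push. Stack: ecabdeba
  Read 'd': push. Stack: ecabdebad
Final stack: "ecabdebad" (length 9)

9


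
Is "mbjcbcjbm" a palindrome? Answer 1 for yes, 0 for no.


Input: mbjcbcjbm
Reversed: mbjcbcjbm
  Compare pos 0 ('m') with pos 8 ('m'): match
  Compare pos 1 ('b') with pos 7 ('b'): match
  Compare pos 2 ('j') with pos 6 ('j'): match
  Compare pos 3 ('c') with pos 5 ('c'): match
Result: palindrome

1


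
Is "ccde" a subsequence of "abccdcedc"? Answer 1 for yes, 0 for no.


Check if "ccde" is a subsequence of "abccdcedc"
Greedy scan:
  Position 0 ('a'): no match needed
  Position 1 ('b'): no match needed
  Position 2 ('c'): matches sub[0] = 'c'
  Position 3 ('c'): matches sub[1] = 'c'
  Position 4 ('d'): matches sub[2] = 'd'
  Position 5 ('c'): no match needed
  Position 6 ('e'): matches sub[3] = 'e'
  Position 7 ('d'): no match needed
  Position 8 ('c'): no match needed
All 4 characters matched => is a subsequence

1


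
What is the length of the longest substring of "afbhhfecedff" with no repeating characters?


Input: "afbhhfecedff"
Sliding window (track last position of each char):
  Position 0 ('a'): window [0,0] length 1 -- new best
  Position 1 ('f'): window [0,1] length 2 -- new best
  Position 2 ('b'): window [0,2] length 3 -- new best
  Position 3 ('h'): window [0,3] length 4 -- new best
  Position 4 ('h'): repeat (last at 3), move window start to 4
  Position 4 ('h'): window [4,4] length 1
  Position 5 ('f'): window [4,5] length 2
  Position 6 ('e'): window [4,6] length 3
  Position 7 ('c'): window [4,7] length 4
  Position 8 ('e'): repeat (last at 6), move window start to 7
  Position 8 ('e'): window [7,8] length 2
  Position 9 ('d'): window [7,9] length 3
  Position 10 ('f'): window [7,10] length 4
  Position 11 ('f'): repeat (last at 10), move window start to 11
  Position 11 ('f'): window [11,11] length 1
Longest substring with no repeats: "afbh" with length 4

4


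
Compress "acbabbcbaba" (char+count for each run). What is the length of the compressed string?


Input: acbabbcbaba
Runs:
  'a' x 1 => "a1"
  'c' x 1 => "c1"
  'b' x 1 => "b1"
  'a' x 1 => "a1"
  'b' x 2 => "b2"
  'c' x 1 => "c1"
  'b' x 1 => "b1"
  'a' x 1 => "a1"
  'b' x 1 => "b1"
  'a' x 1 => "a1"
Compressed: "a1c1b1a1b2c1b1a1b1a1"
Compressed length: 20

20


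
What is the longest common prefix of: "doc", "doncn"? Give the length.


Words: doc, doncn
  Position 0: all 'd' => match
  Position 1: all 'o' => match
  Position 2: ('c', 'n') => mismatch, stop
LCP = "do" (length 2)

2


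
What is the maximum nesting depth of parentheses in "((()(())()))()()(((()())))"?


Input: "((()(())()))()()(((()())))"
Tracking depth:
  Position 0 '(': depth becomes 1
  Position 1 '(': depth becomes 2
  Position 2 '(': depth becomes 3
  Position 3 ')': depth becomes 2
  Position 4 '(': depth becomes 3
  Position 5 '(': depth becomes 4
  Position 6 ')': depth becomes 3
  Position 7 ')': depth becomes 2
  Position 8 '(': depth becomes 3
  Position 9 ')': depth becomes 2
  Position 10 ')': depth becomes 1
  Position 11 ')': depth becomes 0
  Position 12 '(': depth becomes 1
  Position 13 ')': depth becomes 0
  Position 14 '(': depth becomes 1
  Position 15 ')': depth becomes 0
  Position 16 '(': depth becomes 1
  Position 17 '(': depth becomes 2
  Position 18 '(': depth becomes 3
  Position 19 '(': depth becomes 4
  Position 20 ')': depth becomes 3
  Position 21 '(': depth becomes 4
  Position 22 ')': depth becomes 3
  Position 23 ')': depth becomes 2
  Position 24 ')': depth becomes 1
  Position 25 ')': depth becomes 0
Maximum depth reached: 4

4


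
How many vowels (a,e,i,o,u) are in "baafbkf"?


Input: baafbkf
Checking each character:
  'b' at position 0: consonant
  'a' at position 1: vowel (running total: 1)
  'a' at position 2: vowel (running total: 2)
  'f' at position 3: consonant
  'b' at position 4: consonant
  'k' at position 5: consonant
  'f' at position 6: consonant
Total vowels: 2

2


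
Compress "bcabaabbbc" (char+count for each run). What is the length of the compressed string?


Input: bcabaabbbc
Runs:
  'b' x 1 => "b1"
  'c' x 1 => "c1"
  'a' x 1 => "a1"
  'b' x 1 => "b1"
  'a' x 2 => "a2"
  'b' x 3 => "b3"
  'c' x 1 => "c1"
Compressed: "b1c1a1b1a2b3c1"
Compressed length: 14

14


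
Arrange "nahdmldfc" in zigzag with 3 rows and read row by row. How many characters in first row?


Zigzag "nahdmldfc" into 3 rows:
Placing characters:
  'n' => row 0
  'a' => row 1
  'h' => row 2
  'd' => row 1
  'm' => row 0
  'l' => row 1
  'd' => row 2
  'f' => row 1
  'c' => row 0
Rows:
  Row 0: "nmc"
  Row 1: "adlf"
  Row 2: "hd"
First row length: 3

3


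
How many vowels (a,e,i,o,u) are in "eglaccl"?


Input: eglaccl
Checking each character:
  'e' at position 0: vowel (running total: 1)
  'g' at position 1: consonant
  'l' at position 2: consonant
  'a' at position 3: vowel (running total: 2)
  'c' at position 4: consonant
  'c' at position 5: consonant
  'l' at position 6: consonant
Total vowels: 2

2


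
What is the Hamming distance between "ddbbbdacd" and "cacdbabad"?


Comparing "ddbbbdacd" and "cacdbabad" position by position:
  Position 0: 'd' vs 'c' => differ
  Position 1: 'd' vs 'a' => differ
  Position 2: 'b' vs 'c' => differ
  Position 3: 'b' vs 'd' => differ
  Position 4: 'b' vs 'b' => same
  Position 5: 'd' vs 'a' => differ
  Position 6: 'a' vs 'b' => differ
  Position 7: 'c' vs 'a' => differ
  Position 8: 'd' vs 'd' => same
Total differences (Hamming distance): 7

7


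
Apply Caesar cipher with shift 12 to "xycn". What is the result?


Caesar cipher: shift "xycn" by 12
  'x' (pos 23) + 12 = pos 9 = 'j'
  'y' (pos 24) + 12 = pos 10 = 'k'
  'c' (pos 2) + 12 = pos 14 = 'o'
  'n' (pos 13) + 12 = pos 25 = 'z'
Result: jkoz

jkoz


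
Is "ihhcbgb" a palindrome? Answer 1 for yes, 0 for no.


Input: ihhcbgb
Reversed: bgbchhi
  Compare pos 0 ('i') with pos 6 ('b'): MISMATCH
  Compare pos 1 ('h') with pos 5 ('g'): MISMATCH
  Compare pos 2 ('h') with pos 4 ('b'): MISMATCH
Result: not a palindrome

0


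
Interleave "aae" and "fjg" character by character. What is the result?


Interleaving "aae" and "fjg":
  Position 0: 'a' from first, 'f' from second => "af"
  Position 1: 'a' from first, 'j' from second => "aj"
  Position 2: 'e' from first, 'g' from second => "eg"
Result: afajeg

afajeg


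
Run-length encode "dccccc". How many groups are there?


Input: dccccc
Scanning for consecutive runs:
  Group 1: 'd' x 1 (positions 0-0)
  Group 2: 'c' x 5 (positions 1-5)
Total groups: 2

2


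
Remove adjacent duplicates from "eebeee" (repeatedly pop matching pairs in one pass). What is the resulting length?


Input: eebeee
Stack-based adjacent duplicate removal:
  Read 'e': push. Stack: e
  Read 'e': matches stack top 'e' => pop. Stack: (empty)
  Read 'b': push. Stack: b
  Read 'e': push. Stack: be
  Read 'e': matches stack top 'e' => pop. Stack: b
  Read 'e': push. Stack: be
Final stack: "be" (length 2)

2


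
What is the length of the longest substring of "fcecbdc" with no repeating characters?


Input: "fcecbdc"
Sliding window (track last position of each char):
  Position 0 ('f'): window [0,0] length 1 -- new best
  Position 1 ('c'): window [0,1] length 2 -- new best
  Position 2 ('e'): window [0,2] length 3 -- new best
  Position 3 ('c'): repeat (last at 1), move window start to 2
  Position 3 ('c'): window [2,3] length 2
  Position 4 ('b'): window [2,4] length 3
  Position 5 ('d'): window [2,5] length 4 -- new best
  Position 6 ('c'): repeat (last at 3), move window start to 4
  Position 6 ('c'): window [4,6] length 3
Longest substring with no repeats: "ecbd" with length 4

4


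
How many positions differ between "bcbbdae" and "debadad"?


Comparing "bcbbdae" and "debadad" position by position:
  Position 0: 'b' vs 'd' => DIFFER
  Position 1: 'c' vs 'e' => DIFFER
  Position 2: 'b' vs 'b' => same
  Position 3: 'b' vs 'a' => DIFFER
  Position 4: 'd' vs 'd' => same
  Position 5: 'a' vs 'a' => same
  Position 6: 'e' vs 'd' => DIFFER
Positions that differ: 4

4


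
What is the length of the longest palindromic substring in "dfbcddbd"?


Input: "dfbcddbd"
Checking substrings for palindromes:
  [5:8] "dbd" (len 3) => palindrome
  [4:6] "dd" (len 2) => palindrome
Longest palindromic substring: "dbd" with length 3

3


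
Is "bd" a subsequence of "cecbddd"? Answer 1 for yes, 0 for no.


Check if "bd" is a subsequence of "cecbddd"
Greedy scan:
  Position 0 ('c'): no match needed
  Position 1 ('e'): no match needed
  Position 2 ('c'): no match needed
  Position 3 ('b'): matches sub[0] = 'b'
  Position 4 ('d'): matches sub[1] = 'd'
  Position 5 ('d'): no match needed
  Position 6 ('d'): no match needed
All 2 characters matched => is a subsequence

1


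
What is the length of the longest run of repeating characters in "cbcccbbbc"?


Input: "cbcccbbbc"
Scanning for longest run:
  Position 1 ('b'): new char, reset run to 1
  Position 2 ('c'): new char, reset run to 1
  Position 3 ('c'): continues run of 'c', length=2
  Position 4 ('c'): continues run of 'c', length=3
  Position 5 ('b'): new char, reset run to 1
  Position 6 ('b'): continues run of 'b', length=2
  Position 7 ('b'): continues run of 'b', length=3
  Position 8 ('c'): new char, reset run to 1
Longest run: 'c' with length 3

3


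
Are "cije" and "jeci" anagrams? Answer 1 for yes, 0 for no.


Strings: "cije", "jeci"
Sorted first:  ceij
Sorted second: ceij
Sorted forms match => anagrams

1


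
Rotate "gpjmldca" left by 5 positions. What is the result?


Input: "gpjmldca", rotate left by 5
First 5 characters: "gpjml"
Remaining characters: "dca"
Concatenate remaining + first: "dca" + "gpjml" = "dcagpjml"

dcagpjml


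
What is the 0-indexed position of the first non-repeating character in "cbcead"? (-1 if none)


Input: cbcead
Character frequencies:
  'a': 1
  'b': 1
  'c': 2
  'd': 1
  'e': 1
Scanning left to right for freq == 1:
  Position 0 ('c'): freq=2, skip
  Position 1 ('b'): unique! => answer = 1

1


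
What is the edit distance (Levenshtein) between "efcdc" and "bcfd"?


Computing edit distance: "efcdc" -> "bcfd"
DP table:
           b    c    f    d
      0    1    2    3    4
  e   1    1    2    3    4
  f   2    2    2    2    3
  c   3    3    2    3    3
  d   4    4    3    3    3
  c   5    5    4    4    4
Edit distance = dp[5][4] = 4

4


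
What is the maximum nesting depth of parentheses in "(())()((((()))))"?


Input: "(())()((((()))))"
Tracking depth:
  Position 0 '(': depth becomes 1
  Position 1 '(': depth becomes 2
  Position 2 ')': depth becomes 1
  Position 3 ')': depth becomes 0
  Position 4 '(': depth becomes 1
  Position 5 ')': depth becomes 0
  Position 6 '(': depth becomes 1
  Position 7 '(': depth becomes 2
  Position 8 '(': depth becomes 3
  Position 9 '(': depth becomes 4
  Position 10 '(': depth becomes 5
  Position 11 ')': depth becomes 4
  Position 12 ')': depth becomes 3
  Position 13 ')': depth becomes 2
  Position 14 ')': depth becomes 1
  Position 15 ')': depth becomes 0
Maximum depth reached: 5

5


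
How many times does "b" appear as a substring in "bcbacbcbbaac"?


Searching for "b" in "bcbacbcbbaac"
Scanning each position:
  Position 0: "b" => MATCH
  Position 1: "c" => no
  Position 2: "b" => MATCH
  Position 3: "a" => no
  Position 4: "c" => no
  Position 5: "b" => MATCH
  Position 6: "c" => no
  Position 7: "b" => MATCH
  Position 8: "b" => MATCH
  Position 9: "a" => no
  Position 10: "a" => no
  Position 11: "c" => no
Total occurrences: 5

5


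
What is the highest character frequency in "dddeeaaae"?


Input: dddeeaaae
Character counts:
  'a': 3
  'd': 3
  'e': 3
Maximum frequency: 3

3


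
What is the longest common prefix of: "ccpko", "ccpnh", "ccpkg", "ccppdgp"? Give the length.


Words: ccpko, ccpnh, ccpkg, ccppdgp
  Position 0: all 'c' => match
  Position 1: all 'c' => match
  Position 2: all 'p' => match
  Position 3: ('k', 'n', 'k', 'p') => mismatch, stop
LCP = "ccp" (length 3)

3


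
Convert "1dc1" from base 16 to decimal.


Input: "1dc1" in base 16
Positional expansion:
  Digit '1' (value 1) x 16^3 = 4096
  Digit 'd' (value 13) x 16^2 = 3328
  Digit 'c' (value 12) x 16^1 = 192
  Digit '1' (value 1) x 16^0 = 1
Sum = 7617

7617


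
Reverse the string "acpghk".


Input: acpghk
Reading characters right to left:
  Position 5: 'k'
  Position 4: 'h'
  Position 3: 'g'
  Position 2: 'p'
  Position 1: 'c'
  Position 0: 'a'
Reversed: khgpca

khgpca


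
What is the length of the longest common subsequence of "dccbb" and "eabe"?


LCS of "dccbb" and "eabe"
DP table:
           e    a    b    e
      0    0    0    0    0
  d   0    0    0    0    0
  c   0    0    0    0    0
  c   0    0    0    0    0
  b   0    0    0    1    1
  b   0    0    0    1    1
LCS length = dp[5][4] = 1

1


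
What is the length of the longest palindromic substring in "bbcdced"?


Input: "bbcdced"
Checking substrings for palindromes:
  [2:5] "cdc" (len 3) => palindrome
  [0:2] "bb" (len 2) => palindrome
Longest palindromic substring: "cdc" with length 3

3


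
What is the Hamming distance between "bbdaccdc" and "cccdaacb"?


Comparing "bbdaccdc" and "cccdaacb" position by position:
  Position 0: 'b' vs 'c' => differ
  Position 1: 'b' vs 'c' => differ
  Position 2: 'd' vs 'c' => differ
  Position 3: 'a' vs 'd' => differ
  Position 4: 'c' vs 'a' => differ
  Position 5: 'c' vs 'a' => differ
  Position 6: 'd' vs 'c' => differ
  Position 7: 'c' vs 'b' => differ
Total differences (Hamming distance): 8

8


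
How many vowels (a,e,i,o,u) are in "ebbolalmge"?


Input: ebbolalmge
Checking each character:
  'e' at position 0: vowel (running total: 1)
  'b' at position 1: consonant
  'b' at position 2: consonant
  'o' at position 3: vowel (running total: 2)
  'l' at position 4: consonant
  'a' at position 5: vowel (running total: 3)
  'l' at position 6: consonant
  'm' at position 7: consonant
  'g' at position 8: consonant
  'e' at position 9: vowel (running total: 4)
Total vowels: 4

4


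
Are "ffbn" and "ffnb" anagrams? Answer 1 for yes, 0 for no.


Strings: "ffbn", "ffnb"
Sorted first:  bffn
Sorted second: bffn
Sorted forms match => anagrams

1


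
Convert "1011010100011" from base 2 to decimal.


Input: "1011010100011" in base 2
Positional expansion:
  Digit '1' (value 1) x 2^12 = 4096
  Digit '0' (value 0) x 2^11 = 0
  Digit '1' (value 1) x 2^10 = 1024
  Digit '1' (value 1) x 2^9 = 512
  Digit '0' (value 0) x 2^8 = 0
  Digit '1' (value 1) x 2^7 = 128
  Digit '0' (value 0) x 2^6 = 0
  Digit '1' (value 1) x 2^5 = 32
  Digit '0' (value 0) x 2^4 = 0
  Digit '0' (value 0) x 2^3 = 0
  Digit '0' (value 0) x 2^2 = 0
  Digit '1' (value 1) x 2^1 = 2
  Digit '1' (value 1) x 2^0 = 1
Sum = 5795

5795


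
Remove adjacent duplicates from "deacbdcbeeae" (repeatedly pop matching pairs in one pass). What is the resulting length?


Input: deacbdcbeeae
Stack-based adjacent duplicate removal:
  Read 'd': push. Stack: d
  Read 'e': push. Stack: de
  Read 'a': push. Stack: dea
  Read 'c': push. Stack: deac
  Read 'b': push. Stack: deacb
  Read 'd': push. Stack: deacbd
  Read 'c': push. Stack: deacbdc
  Read 'b': push. Stack: deacbdcb
  Read 'e': push. Stack: deacbdcbe
  Read 'e': matches stack top 'e' => pop. Stack: deacbdcb
  Read 'a': push. Stack: deacbdcba
  Read 'e': push. Stack: deacbdcbae
Final stack: "deacbdcbae" (length 10)

10


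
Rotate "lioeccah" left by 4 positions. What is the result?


Input: "lioeccah", rotate left by 4
First 4 characters: "lioe"
Remaining characters: "ccah"
Concatenate remaining + first: "ccah" + "lioe" = "ccahlioe"

ccahlioe


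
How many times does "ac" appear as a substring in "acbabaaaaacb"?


Searching for "ac" in "acbabaaaaacb"
Scanning each position:
  Position 0: "ac" => MATCH
  Position 1: "cb" => no
  Position 2: "ba" => no
  Position 3: "ab" => no
  Position 4: "ba" => no
  Position 5: "aa" => no
  Position 6: "aa" => no
  Position 7: "aa" => no
  Position 8: "aa" => no
  Position 9: "ac" => MATCH
  Position 10: "cb" => no
Total occurrences: 2

2


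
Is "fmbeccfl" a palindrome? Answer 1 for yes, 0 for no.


Input: fmbeccfl
Reversed: lfccebmf
  Compare pos 0 ('f') with pos 7 ('l'): MISMATCH
  Compare pos 1 ('m') with pos 6 ('f'): MISMATCH
  Compare pos 2 ('b') with pos 5 ('c'): MISMATCH
  Compare pos 3 ('e') with pos 4 ('c'): MISMATCH
Result: not a palindrome

0


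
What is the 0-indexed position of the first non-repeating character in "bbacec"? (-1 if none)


Input: bbacec
Character frequencies:
  'a': 1
  'b': 2
  'c': 2
  'e': 1
Scanning left to right for freq == 1:
  Position 0 ('b'): freq=2, skip
  Position 1 ('b'): freq=2, skip
  Position 2 ('a'): unique! => answer = 2

2


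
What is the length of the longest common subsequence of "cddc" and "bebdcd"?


LCS of "cddc" and "bebdcd"
DP table:
           b    e    b    d    c    d
      0    0    0    0    0    0    0
  c   0    0    0    0    0    1    1
  d   0    0    0    0    1    1    2
  d   0    0    0    0    1    1    2
  c   0    0    0    0    1    2    2
LCS length = dp[4][6] = 2

2


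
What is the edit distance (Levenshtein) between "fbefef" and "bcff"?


Computing edit distance: "fbefef" -> "bcff"
DP table:
           b    c    f    f
      0    1    2    3    4
  f   1    1    2    2    3
  b   2    1    2    3    3
  e   3    2    2    3    4
  f   4    3    3    2    3
  e   5    4    4    3    3
  f   6    5    5    4    3
Edit distance = dp[6][4] = 3

3


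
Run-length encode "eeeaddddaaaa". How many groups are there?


Input: eeeaddddaaaa
Scanning for consecutive runs:
  Group 1: 'e' x 3 (positions 0-2)
  Group 2: 'a' x 1 (positions 3-3)
  Group 3: 'd' x 4 (positions 4-7)
  Group 4: 'a' x 4 (positions 8-11)
Total groups: 4

4


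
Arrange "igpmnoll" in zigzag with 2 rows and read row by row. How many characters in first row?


Zigzag "igpmnoll" into 2 rows:
Placing characters:
  'i' => row 0
  'g' => row 1
  'p' => row 0
  'm' => row 1
  'n' => row 0
  'o' => row 1
  'l' => row 0
  'l' => row 1
Rows:
  Row 0: "ipnl"
  Row 1: "gmol"
First row length: 4

4


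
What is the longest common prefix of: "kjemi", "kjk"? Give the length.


Words: kjemi, kjk
  Position 0: all 'k' => match
  Position 1: all 'j' => match
  Position 2: ('e', 'k') => mismatch, stop
LCP = "kj" (length 2)

2


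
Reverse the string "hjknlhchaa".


Input: hjknlhchaa
Reading characters right to left:
  Position 9: 'a'
  Position 8: 'a'
  Position 7: 'h'
  Position 6: 'c'
  Position 5: 'h'
  Position 4: 'l'
  Position 3: 'n'
  Position 2: 'k'
  Position 1: 'j'
  Position 0: 'h'
Reversed: aahchlnkjh

aahchlnkjh


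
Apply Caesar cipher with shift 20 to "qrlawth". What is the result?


Caesar cipher: shift "qrlawth" by 20
  'q' (pos 16) + 20 = pos 10 = 'k'
  'r' (pos 17) + 20 = pos 11 = 'l'
  'l' (pos 11) + 20 = pos 5 = 'f'
  'a' (pos 0) + 20 = pos 20 = 'u'
  'w' (pos 22) + 20 = pos 16 = 'q'
  't' (pos 19) + 20 = pos 13 = 'n'
  'h' (pos 7) + 20 = pos 1 = 'b'
Result: klfuqnb

klfuqnb


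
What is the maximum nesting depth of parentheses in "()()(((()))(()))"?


Input: "()()(((()))(()))"
Tracking depth:
  Position 0 '(': depth becomes 1
  Position 1 ')': depth becomes 0
  Position 2 '(': depth becomes 1
  Position 3 ')': depth becomes 0
  Position 4 '(': depth becomes 1
  Position 5 '(': depth becomes 2
  Position 6 '(': depth becomes 3
  Position 7 '(': depth becomes 4
  Position 8 ')': depth becomes 3
  Position 9 ')': depth becomes 2
  Position 10 ')': depth becomes 1
  Position 11 '(': depth becomes 2
  Position 12 '(': depth becomes 3
  Position 13 ')': depth becomes 2
  Position 14 ')': depth becomes 1
  Position 15 ')': depth becomes 0
Maximum depth reached: 4

4


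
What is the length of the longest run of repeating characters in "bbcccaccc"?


Input: "bbcccaccc"
Scanning for longest run:
  Position 1 ('b'): continues run of 'b', length=2
  Position 2 ('c'): new char, reset run to 1
  Position 3 ('c'): continues run of 'c', length=2
  Position 4 ('c'): continues run of 'c', length=3
  Position 5 ('a'): new char, reset run to 1
  Position 6 ('c'): new char, reset run to 1
  Position 7 ('c'): continues run of 'c', length=2
  Position 8 ('c'): continues run of 'c', length=3
Longest run: 'c' with length 3

3


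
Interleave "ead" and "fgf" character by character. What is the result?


Interleaving "ead" and "fgf":
  Position 0: 'e' from first, 'f' from second => "ef"
  Position 1: 'a' from first, 'g' from second => "ag"
  Position 2: 'd' from first, 'f' from second => "df"
Result: efagdf

efagdf


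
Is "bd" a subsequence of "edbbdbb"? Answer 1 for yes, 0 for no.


Check if "bd" is a subsequence of "edbbdbb"
Greedy scan:
  Position 0 ('e'): no match needed
  Position 1 ('d'): no match needed
  Position 2 ('b'): matches sub[0] = 'b'
  Position 3 ('b'): no match needed
  Position 4 ('d'): matches sub[1] = 'd'
  Position 5 ('b'): no match needed
  Position 6 ('b'): no match needed
All 2 characters matched => is a subsequence

1


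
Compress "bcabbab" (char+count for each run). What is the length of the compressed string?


Input: bcabbab
Runs:
  'b' x 1 => "b1"
  'c' x 1 => "c1"
  'a' x 1 => "a1"
  'b' x 2 => "b2"
  'a' x 1 => "a1"
  'b' x 1 => "b1"
Compressed: "b1c1a1b2a1b1"
Compressed length: 12

12


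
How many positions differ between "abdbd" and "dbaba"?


Comparing "abdbd" and "dbaba" position by position:
  Position 0: 'a' vs 'd' => DIFFER
  Position 1: 'b' vs 'b' => same
  Position 2: 'd' vs 'a' => DIFFER
  Position 3: 'b' vs 'b' => same
  Position 4: 'd' vs 'a' => DIFFER
Positions that differ: 3

3


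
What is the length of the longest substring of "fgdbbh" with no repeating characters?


Input: "fgdbbh"
Sliding window (track last position of each char):
  Position 0 ('f'): window [0,0] length 1 -- new best
  Position 1 ('g'): window [0,1] length 2 -- new best
  Position 2 ('d'): window [0,2] length 3 -- new best
  Position 3 ('b'): window [0,3] length 4 -- new best
  Position 4 ('b'): repeat (last at 3), move window start to 4
  Position 4 ('b'): window [4,4] length 1
  Position 5 ('h'): window [4,5] length 2
Longest substring with no repeats: "fgdb" with length 4

4


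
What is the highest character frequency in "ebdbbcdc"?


Input: ebdbbcdc
Character counts:
  'b': 3
  'c': 2
  'd': 2
  'e': 1
Maximum frequency: 3

3


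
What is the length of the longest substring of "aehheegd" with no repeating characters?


Input: "aehheegd"
Sliding window (track last position of each char):
  Position 0 ('a'): window [0,0] length 1 -- new best
  Position 1 ('e'): window [0,1] length 2 -- new best
  Position 2 ('h'): window [0,2] length 3 -- new best
  Position 3 ('h'): repeat (last at 2), move window start to 3
  Position 3 ('h'): window [3,3] length 1
  Position 4 ('e'): window [3,4] length 2
  Position 5 ('e'): repeat (last at 4), move window start to 5
  Position 5 ('e'): window [5,5] length 1
  Position 6 ('g'): window [5,6] length 2
  Position 7 ('d'): window [5,7] length 3
Longest substring with no repeats: "aeh" with length 3

3


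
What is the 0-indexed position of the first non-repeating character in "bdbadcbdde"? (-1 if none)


Input: bdbadcbdde
Character frequencies:
  'a': 1
  'b': 3
  'c': 1
  'd': 4
  'e': 1
Scanning left to right for freq == 1:
  Position 0 ('b'): freq=3, skip
  Position 1 ('d'): freq=4, skip
  Position 2 ('b'): freq=3, skip
  Position 3 ('a'): unique! => answer = 3

3


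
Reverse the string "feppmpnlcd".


Input: feppmpnlcd
Reading characters right to left:
  Position 9: 'd'
  Position 8: 'c'
  Position 7: 'l'
  Position 6: 'n'
  Position 5: 'p'
  Position 4: 'm'
  Position 3: 'p'
  Position 2: 'p'
  Position 1: 'e'
  Position 0: 'f'
Reversed: dclnpmppef

dclnpmppef


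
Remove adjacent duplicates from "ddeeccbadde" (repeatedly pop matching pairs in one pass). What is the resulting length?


Input: ddeeccbadde
Stack-based adjacent duplicate removal:
  Read 'd': push. Stack: d
  Read 'd': matches stack top 'd' => pop. Stack: (empty)
  Read 'e': push. Stack: e
  Read 'e': matches stack top 'e' => pop. Stack: (empty)
  Read 'c': push. Stack: c
  Read 'c': matches stack top 'c' => pop. Stack: (empty)
  Read 'b': push. Stack: b
  Read 'a': push. Stack: ba
  Read 'd': push. Stack: bad
  Read 'd': matches stack top 'd' => pop. Stack: ba
  Read 'e': push. Stack: bae
Final stack: "bae" (length 3)

3


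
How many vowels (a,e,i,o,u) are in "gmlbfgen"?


Input: gmlbfgen
Checking each character:
  'g' at position 0: consonant
  'm' at position 1: consonant
  'l' at position 2: consonant
  'b' at position 3: consonant
  'f' at position 4: consonant
  'g' at position 5: consonant
  'e' at position 6: vowel (running total: 1)
  'n' at position 7: consonant
Total vowels: 1

1


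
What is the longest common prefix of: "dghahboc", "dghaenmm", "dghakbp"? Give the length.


Words: dghahboc, dghaenmm, dghakbp
  Position 0: all 'd' => match
  Position 1: all 'g' => match
  Position 2: all 'h' => match
  Position 3: all 'a' => match
  Position 4: ('h', 'e', 'k') => mismatch, stop
LCP = "dgha" (length 4)

4


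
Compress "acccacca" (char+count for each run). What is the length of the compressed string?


Input: acccacca
Runs:
  'a' x 1 => "a1"
  'c' x 3 => "c3"
  'a' x 1 => "a1"
  'c' x 2 => "c2"
  'a' x 1 => "a1"
Compressed: "a1c3a1c2a1"
Compressed length: 10

10


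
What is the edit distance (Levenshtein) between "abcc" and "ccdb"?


Computing edit distance: "abcc" -> "ccdb"
DP table:
           c    c    d    b
      0    1    2    3    4
  a   1    1    2    3    4
  b   2    2    2    3    3
  c   3    2    2    3    4
  c   4    3    2    3    4
Edit distance = dp[4][4] = 4

4


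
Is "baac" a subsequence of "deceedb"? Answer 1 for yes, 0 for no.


Check if "baac" is a subsequence of "deceedb"
Greedy scan:
  Position 0 ('d'): no match needed
  Position 1 ('e'): no match needed
  Position 2 ('c'): no match needed
  Position 3 ('e'): no match needed
  Position 4 ('e'): no match needed
  Position 5 ('d'): no match needed
  Position 6 ('b'): matches sub[0] = 'b'
Only matched 1/4 characters => not a subsequence

0


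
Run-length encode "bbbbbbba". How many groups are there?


Input: bbbbbbba
Scanning for consecutive runs:
  Group 1: 'b' x 7 (positions 0-6)
  Group 2: 'a' x 1 (positions 7-7)
Total groups: 2

2


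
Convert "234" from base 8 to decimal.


Input: "234" in base 8
Positional expansion:
  Digit '2' (value 2) x 8^2 = 128
  Digit '3' (value 3) x 8^1 = 24
  Digit '4' (value 4) x 8^0 = 4
Sum = 156

156


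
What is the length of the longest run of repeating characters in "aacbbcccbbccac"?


Input: "aacbbcccbbccac"
Scanning for longest run:
  Position 1 ('a'): continues run of 'a', length=2
  Position 2 ('c'): new char, reset run to 1
  Position 3 ('b'): new char, reset run to 1
  Position 4 ('b'): continues run of 'b', length=2
  Position 5 ('c'): new char, reset run to 1
  Position 6 ('c'): continues run of 'c', length=2
  Position 7 ('c'): continues run of 'c', length=3
  Position 8 ('b'): new char, reset run to 1
  Position 9 ('b'): continues run of 'b', length=2
  Position 10 ('c'): new char, reset run to 1
  Position 11 ('c'): continues run of 'c', length=2
  Position 12 ('a'): new char, reset run to 1
  Position 13 ('c'): new char, reset run to 1
Longest run: 'c' with length 3

3


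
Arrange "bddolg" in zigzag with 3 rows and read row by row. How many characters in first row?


Zigzag "bddolg" into 3 rows:
Placing characters:
  'b' => row 0
  'd' => row 1
  'd' => row 2
  'o' => row 1
  'l' => row 0
  'g' => row 1
Rows:
  Row 0: "bl"
  Row 1: "dog"
  Row 2: "d"
First row length: 2

2


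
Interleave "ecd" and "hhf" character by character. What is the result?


Interleaving "ecd" and "hhf":
  Position 0: 'e' from first, 'h' from second => "eh"
  Position 1: 'c' from first, 'h' from second => "ch"
  Position 2: 'd' from first, 'f' from second => "df"
Result: ehchdf

ehchdf


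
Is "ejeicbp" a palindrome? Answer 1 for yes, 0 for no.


Input: ejeicbp
Reversed: pbcieje
  Compare pos 0 ('e') with pos 6 ('p'): MISMATCH
  Compare pos 1 ('j') with pos 5 ('b'): MISMATCH
  Compare pos 2 ('e') with pos 4 ('c'): MISMATCH
Result: not a palindrome

0


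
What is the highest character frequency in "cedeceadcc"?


Input: cedeceadcc
Character counts:
  'a': 1
  'c': 4
  'd': 2
  'e': 3
Maximum frequency: 4

4


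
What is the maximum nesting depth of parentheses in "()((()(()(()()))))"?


Input: "()((()(()(()()))))"
Tracking depth:
  Position 0 '(': depth becomes 1
  Position 1 ')': depth becomes 0
  Position 2 '(': depth becomes 1
  Position 3 '(': depth becomes 2
  Position 4 '(': depth becomes 3
  Position 5 ')': depth becomes 2
  Position 6 '(': depth becomes 3
  Position 7 '(': depth becomes 4
  Position 8 ')': depth becomes 3
  Position 9 '(': depth becomes 4
  Position 10 '(': depth becomes 5
  Position 11 ')': depth becomes 4
  Position 12 '(': depth becomes 5
  Position 13 ')': depth becomes 4
  Position 14 ')': depth becomes 3
  Position 15 ')': depth becomes 2
  Position 16 ')': depth becomes 1
  Position 17 ')': depth becomes 0
Maximum depth reached: 5

5


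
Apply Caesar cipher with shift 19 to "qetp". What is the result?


Caesar cipher: shift "qetp" by 19
  'q' (pos 16) + 19 = pos 9 = 'j'
  'e' (pos 4) + 19 = pos 23 = 'x'
  't' (pos 19) + 19 = pos 12 = 'm'
  'p' (pos 15) + 19 = pos 8 = 'i'
Result: jxmi

jxmi


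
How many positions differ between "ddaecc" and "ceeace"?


Comparing "ddaecc" and "ceeace" position by position:
  Position 0: 'd' vs 'c' => DIFFER
  Position 1: 'd' vs 'e' => DIFFER
  Position 2: 'a' vs 'e' => DIFFER
  Position 3: 'e' vs 'a' => DIFFER
  Position 4: 'c' vs 'c' => same
  Position 5: 'c' vs 'e' => DIFFER
Positions that differ: 5

5


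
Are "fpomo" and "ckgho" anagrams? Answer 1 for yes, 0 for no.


Strings: "fpomo", "ckgho"
Sorted first:  fmoop
Sorted second: cghko
Differ at position 0: 'f' vs 'c' => not anagrams

0


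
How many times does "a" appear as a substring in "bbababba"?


Searching for "a" in "bbababba"
Scanning each position:
  Position 0: "b" => no
  Position 1: "b" => no
  Position 2: "a" => MATCH
  Position 3: "b" => no
  Position 4: "a" => MATCH
  Position 5: "b" => no
  Position 6: "b" => no
  Position 7: "a" => MATCH
Total occurrences: 3

3


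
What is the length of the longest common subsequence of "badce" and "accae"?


LCS of "badce" and "accae"
DP table:
           a    c    c    a    e
      0    0    0    0    0    0
  b   0    0    0    0    0    0
  a   0    1    1    1    1    1
  d   0    1    1    1    1    1
  c   0    1    2    2    2    2
  e   0    1    2    2    2    3
LCS length = dp[5][5] = 3

3


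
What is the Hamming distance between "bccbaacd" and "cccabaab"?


Comparing "bccbaacd" and "cccabaab" position by position:
  Position 0: 'b' vs 'c' => differ
  Position 1: 'c' vs 'c' => same
  Position 2: 'c' vs 'c' => same
  Position 3: 'b' vs 'a' => differ
  Position 4: 'a' vs 'b' => differ
  Position 5: 'a' vs 'a' => same
  Position 6: 'c' vs 'a' => differ
  Position 7: 'd' vs 'b' => differ
Total differences (Hamming distance): 5

5


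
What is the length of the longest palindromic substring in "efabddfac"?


Input: "efabddfac"
Checking substrings for palindromes:
  [4:6] "dd" (len 2) => palindrome
Longest palindromic substring: "dd" with length 2

2
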